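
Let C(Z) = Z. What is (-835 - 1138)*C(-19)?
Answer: 37487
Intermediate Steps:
(-835 - 1138)*C(-19) = (-835 - 1138)*(-19) = -1973*(-19) = 37487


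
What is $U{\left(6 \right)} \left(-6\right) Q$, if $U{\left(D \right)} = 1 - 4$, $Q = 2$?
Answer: $36$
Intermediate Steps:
$U{\left(D \right)} = -3$ ($U{\left(D \right)} = 1 - 4 = -3$)
$U{\left(6 \right)} \left(-6\right) Q = \left(-3\right) \left(-6\right) 2 = 18 \cdot 2 = 36$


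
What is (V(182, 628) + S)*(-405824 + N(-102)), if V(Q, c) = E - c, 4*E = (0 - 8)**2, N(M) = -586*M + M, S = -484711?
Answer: 167996497742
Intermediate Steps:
N(M) = -585*M
E = 16 (E = (0 - 8)**2/4 = (1/4)*(-8)**2 = (1/4)*64 = 16)
V(Q, c) = 16 - c
(V(182, 628) + S)*(-405824 + N(-102)) = ((16 - 1*628) - 484711)*(-405824 - 585*(-102)) = ((16 - 628) - 484711)*(-405824 + 59670) = (-612 - 484711)*(-346154) = -485323*(-346154) = 167996497742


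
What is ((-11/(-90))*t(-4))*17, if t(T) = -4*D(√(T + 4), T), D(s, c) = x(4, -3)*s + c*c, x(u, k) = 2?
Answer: -5984/45 ≈ -132.98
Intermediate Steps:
D(s, c) = c² + 2*s (D(s, c) = 2*s + c*c = 2*s + c² = c² + 2*s)
t(T) = -8*√(4 + T) - 4*T² (t(T) = -4*(T² + 2*√(T + 4)) = -4*(T² + 2*√(4 + T)) = -8*√(4 + T) - 4*T²)
((-11/(-90))*t(-4))*17 = ((-11/(-90))*(-8*√(4 - 4) - 4*(-4)²))*17 = ((-11*(-1/90))*(-8*√0 - 4*16))*17 = (11*(-8*0 - 64)/90)*17 = (11*(0 - 64)/90)*17 = ((11/90)*(-64))*17 = -352/45*17 = -5984/45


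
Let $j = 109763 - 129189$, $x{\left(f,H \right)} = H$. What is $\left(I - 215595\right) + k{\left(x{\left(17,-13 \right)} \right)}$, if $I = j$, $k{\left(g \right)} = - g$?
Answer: $-235008$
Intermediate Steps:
$j = -19426$
$I = -19426$
$\left(I - 215595\right) + k{\left(x{\left(17,-13 \right)} \right)} = \left(-19426 - 215595\right) - -13 = -235021 + 13 = -235008$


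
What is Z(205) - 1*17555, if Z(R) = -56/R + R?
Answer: -3556806/205 ≈ -17350.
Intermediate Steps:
Z(R) = R - 56/R
Z(205) - 1*17555 = (205 - 56/205) - 1*17555 = (205 - 56*1/205) - 17555 = (205 - 56/205) - 17555 = 41969/205 - 17555 = -3556806/205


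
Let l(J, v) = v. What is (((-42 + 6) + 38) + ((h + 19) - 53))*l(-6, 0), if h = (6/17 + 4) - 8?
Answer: 0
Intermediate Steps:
h = -62/17 (h = (6*(1/17) + 4) - 8 = (6/17 + 4) - 8 = 74/17 - 8 = -62/17 ≈ -3.6471)
(((-42 + 6) + 38) + ((h + 19) - 53))*l(-6, 0) = (((-42 + 6) + 38) + ((-62/17 + 19) - 53))*0 = ((-36 + 38) + (261/17 - 53))*0 = (2 - 640/17)*0 = -606/17*0 = 0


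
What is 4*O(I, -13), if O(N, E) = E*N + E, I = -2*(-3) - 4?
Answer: -156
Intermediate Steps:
I = 2 (I = 6 - 4 = 2)
O(N, E) = E + E*N
4*O(I, -13) = 4*(-13*(1 + 2)) = 4*(-13*3) = 4*(-39) = -156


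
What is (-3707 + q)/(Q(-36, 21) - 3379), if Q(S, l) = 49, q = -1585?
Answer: 294/185 ≈ 1.5892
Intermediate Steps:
(-3707 + q)/(Q(-36, 21) - 3379) = (-3707 - 1585)/(49 - 3379) = -5292/(-3330) = -5292*(-1/3330) = 294/185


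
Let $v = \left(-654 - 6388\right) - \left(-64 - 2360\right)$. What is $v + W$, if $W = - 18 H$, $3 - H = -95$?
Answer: $-6382$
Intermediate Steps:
$H = 98$ ($H = 3 - -95 = 3 + 95 = 98$)
$W = -1764$ ($W = \left(-18\right) 98 = -1764$)
$v = -4618$ ($v = \left(-654 - 6388\right) - \left(-64 - 2360\right) = -7042 - -2424 = -7042 + 2424 = -4618$)
$v + W = -4618 - 1764 = -6382$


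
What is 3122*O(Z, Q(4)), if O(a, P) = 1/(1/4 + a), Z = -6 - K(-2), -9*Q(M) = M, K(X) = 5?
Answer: -12488/43 ≈ -290.42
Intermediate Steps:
Q(M) = -M/9
Z = -11 (Z = -6 - 1*5 = -6 - 5 = -11)
O(a, P) = 1/(¼ + a)
3122*O(Z, Q(4)) = 3122*(4/(1 + 4*(-11))) = 3122*(4/(1 - 44)) = 3122*(4/(-43)) = 3122*(4*(-1/43)) = 3122*(-4/43) = -12488/43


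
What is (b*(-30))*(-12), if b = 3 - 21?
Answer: -6480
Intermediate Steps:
b = -18
(b*(-30))*(-12) = -18*(-30)*(-12) = 540*(-12) = -6480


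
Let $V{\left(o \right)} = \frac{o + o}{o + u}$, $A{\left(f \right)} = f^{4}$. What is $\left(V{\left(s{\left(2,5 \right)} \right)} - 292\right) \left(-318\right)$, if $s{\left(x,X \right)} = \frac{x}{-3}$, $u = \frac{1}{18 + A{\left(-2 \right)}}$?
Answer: $\frac{5992392}{65} \approx 92191.0$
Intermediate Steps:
$u = \frac{1}{34}$ ($u = \frac{1}{18 + \left(-2\right)^{4}} = \frac{1}{18 + 16} = \frac{1}{34} \approx 0.029412$)
$s{\left(x,X \right)} = - \frac{x}{3}$ ($s{\left(x,X \right)} = x \left(- \frac{1}{3}\right) = - \frac{x}{3}$)
$V{\left(o \right)} = \frac{2 o}{\frac{1}{34} + o}$ ($V{\left(o \right)} = \frac{o + o}{o + \frac{1}{34}} = \frac{2 o}{\frac{1}{34} + o}$)
$\left(V{\left(s{\left(2,5 \right)} \right)} - 292\right) \left(-318\right) = \left(\frac{68 \left(\left(- \frac{1}{3}\right) 2\right)}{1 + 34 \left(\left(- \frac{1}{3}\right) 2\right)} - 292\right) \left(-318\right) = \left(68 \left(- \frac{2}{3}\right) \frac{1}{1 + 34 \left(- \frac{2}{3}\right)} - 292\right) \left(-318\right) = \left(68 \left(- \frac{2}{3}\right) \frac{1}{1 - \frac{68}{3}} - 292\right) \left(-318\right) = \left(68 \left(- \frac{2}{3}\right) \frac{1}{- \frac{65}{3}} - 292\right) \left(-318\right) = \left(68 \left(- \frac{2}{3}\right) \left(- \frac{3}{65}\right) - 292\right) \left(-318\right) = \left(\frac{136}{65} - 292\right) \left(-318\right) = \left(- \frac{18844}{65}\right) \left(-318\right) = \frac{5992392}{65}$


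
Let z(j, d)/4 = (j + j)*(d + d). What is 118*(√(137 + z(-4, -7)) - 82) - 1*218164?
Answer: -227840 + 354*√65 ≈ -2.2499e+5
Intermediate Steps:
z(j, d) = 16*d*j (z(j, d) = 4*((j + j)*(d + d)) = 4*((2*j)*(2*d)) = 4*(4*d*j) = 16*d*j)
118*(√(137 + z(-4, -7)) - 82) - 1*218164 = 118*(√(137 + 16*(-7)*(-4)) - 82) - 1*218164 = 118*(√(137 + 448) - 82) - 218164 = 118*(√585 - 82) - 218164 = 118*(3*√65 - 82) - 218164 = 118*(-82 + 3*√65) - 218164 = (-9676 + 354*√65) - 218164 = -227840 + 354*√65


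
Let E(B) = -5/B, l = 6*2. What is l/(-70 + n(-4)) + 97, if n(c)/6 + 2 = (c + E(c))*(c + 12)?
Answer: 10373/107 ≈ 96.944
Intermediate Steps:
l = 12
n(c) = -12 + 6*(12 + c)*(c - 5/c) (n(c) = -12 + 6*((c - 5/c)*(c + 12)) = -12 + 6*((c - 5/c)*(12 + c)) = -12 + 6*((12 + c)*(c - 5/c)) = -12 + 6*(12 + c)*(c - 5/c))
l/(-70 + n(-4)) + 97 = 12/(-70 + (-42 - 360/(-4) + 6*(-4)² + 72*(-4))) + 97 = 12/(-70 + (-42 - 360*(-¼) + 6*16 - 288)) + 97 = 12/(-70 + (-42 + 90 + 96 - 288)) + 97 = 12/(-70 - 144) + 97 = 12/(-214) + 97 = 12*(-1/214) + 97 = -6/107 + 97 = 10373/107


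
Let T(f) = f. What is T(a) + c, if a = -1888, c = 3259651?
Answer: 3257763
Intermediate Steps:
T(a) + c = -1888 + 3259651 = 3257763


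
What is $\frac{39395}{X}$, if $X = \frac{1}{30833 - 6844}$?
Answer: $945046655$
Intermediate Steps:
$X = \frac{1}{23989} \approx 4.1686 \cdot 10^{-5}$
$\frac{39395}{X} = 39395 \frac{1}{\frac{1}{23989}} = 39395 \cdot 23989 = 945046655$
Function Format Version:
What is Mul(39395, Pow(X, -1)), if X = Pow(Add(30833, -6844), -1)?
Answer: 945046655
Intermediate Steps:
X = Rational(1, 23989) (X = Pow(23989, -1) = Rational(1, 23989) ≈ 4.1686e-5)
Mul(39395, Pow(X, -1)) = Mul(39395, Pow(Rational(1, 23989), -1)) = Mul(39395, 23989) = 945046655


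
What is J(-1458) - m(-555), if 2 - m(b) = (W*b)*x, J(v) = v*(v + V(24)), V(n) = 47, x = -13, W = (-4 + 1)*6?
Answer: 1927366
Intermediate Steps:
W = -18 (W = -3*6 = -18)
J(v) = v*(47 + v) (J(v) = v*(v + 47) = v*(47 + v))
m(b) = 2 - 234*b (m(b) = 2 - (-18*b)*(-13) = 2 - 234*b)
J(-1458) - m(-555) = -1458*(47 - 1458) - (2 - 234*(-555)) = -1458*(-1411) - (2 + 129870) = 2057238 - 1*129872 = 2057238 - 129872 = 1927366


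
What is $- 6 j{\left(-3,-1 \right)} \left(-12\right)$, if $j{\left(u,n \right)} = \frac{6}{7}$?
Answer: $\frac{432}{7} \approx 61.714$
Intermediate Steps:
$j{\left(u,n \right)} = \frac{6}{7}$ ($j{\left(u,n \right)} = 6 \cdot \frac{1}{7} = \frac{6}{7}$)
$- 6 j{\left(-3,-1 \right)} \left(-12\right) = \left(-6\right) \frac{6}{7} \left(-12\right) = \left(- \frac{36}{7}\right) \left(-12\right) = \frac{432}{7}$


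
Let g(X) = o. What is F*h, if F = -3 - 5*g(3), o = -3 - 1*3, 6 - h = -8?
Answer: 378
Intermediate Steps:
h = 14 (h = 6 - 1*(-8) = 6 + 8 = 14)
o = -6 (o = -3 - 3 = -6)
g(X) = -6
F = 27 (F = -3 - 5*(-6) = -3 + 30 = 27)
F*h = 27*14 = 378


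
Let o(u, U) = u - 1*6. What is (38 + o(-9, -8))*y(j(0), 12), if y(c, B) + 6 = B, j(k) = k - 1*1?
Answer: 138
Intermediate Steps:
o(u, U) = -6 + u (o(u, U) = u - 6 = -6 + u)
j(k) = -1 + k (j(k) = k - 1 = -1 + k)
y(c, B) = -6 + B
(38 + o(-9, -8))*y(j(0), 12) = (38 + (-6 - 9))*(-6 + 12) = (38 - 15)*6 = 23*6 = 138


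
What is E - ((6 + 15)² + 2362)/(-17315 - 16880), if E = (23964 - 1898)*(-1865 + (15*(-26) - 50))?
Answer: -1739230532547/34195 ≈ -5.0862e+7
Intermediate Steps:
E = -50862130 (E = 22066*(-1865 + (-390 - 50)) = 22066*(-1865 - 440) = 22066*(-2305) = -50862130)
E - ((6 + 15)² + 2362)/(-17315 - 16880) = -50862130 - ((6 + 15)² + 2362)/(-17315 - 16880) = -50862130 - (21² + 2362)/(-34195) = -50862130 - (441 + 2362)*(-1)/34195 = -50862130 - 2803*(-1)/34195 = -50862130 - 1*(-2803/34195) = -50862130 + 2803/34195 = -1739230532547/34195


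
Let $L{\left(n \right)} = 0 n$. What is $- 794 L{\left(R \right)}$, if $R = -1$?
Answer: $0$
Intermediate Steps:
$L{\left(n \right)} = 0$
$- 794 L{\left(R \right)} = \left(-794\right) 0 = 0$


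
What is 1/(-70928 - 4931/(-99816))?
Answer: -99816/7079744317 ≈ -1.4099e-5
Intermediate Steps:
1/(-70928 - 4931/(-99816)) = 1/(-70928 - 4931*(-1/99816)) = 1/(-70928 + 4931/99816) = 1/(-7079744317/99816) = -99816/7079744317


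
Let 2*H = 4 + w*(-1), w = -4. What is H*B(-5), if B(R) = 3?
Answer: 12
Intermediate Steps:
H = 4 (H = (4 - 4*(-1))/2 = (4 + 4)/2 = (½)*8 = 4)
H*B(-5) = 4*3 = 12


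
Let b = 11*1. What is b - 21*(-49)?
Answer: 1040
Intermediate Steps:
b = 11
b - 21*(-49) = 11 - 21*(-49) = 11 + 1029 = 1040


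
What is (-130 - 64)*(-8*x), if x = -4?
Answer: -6208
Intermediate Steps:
(-130 - 64)*(-8*x) = (-130 - 64)*(-8*(-4)) = -194*32 = -6208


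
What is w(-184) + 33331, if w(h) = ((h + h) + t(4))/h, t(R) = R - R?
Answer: 33333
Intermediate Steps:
t(R) = 0
w(h) = 2 (w(h) = ((h + h) + 0)/h = (2*h + 0)/h = (2*h)/h = 2)
w(-184) + 33331 = 2 + 33331 = 33333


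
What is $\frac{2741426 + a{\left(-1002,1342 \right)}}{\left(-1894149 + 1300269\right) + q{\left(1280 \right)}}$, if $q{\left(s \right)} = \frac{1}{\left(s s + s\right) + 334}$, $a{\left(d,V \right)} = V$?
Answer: $- \frac{4498177918752}{973971514319} \approx -4.6184$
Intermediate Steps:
$q{\left(s \right)} = \frac{1}{334 + s + s^{2}}$ ($q{\left(s \right)} = \frac{1}{\left(s^{2} + s\right) + 334} = \frac{1}{\left(s + s^{2}\right) + 334} = \frac{1}{334 + s + s^{2}}$)
$\frac{2741426 + a{\left(-1002,1342 \right)}}{\left(-1894149 + 1300269\right) + q{\left(1280 \right)}} = \frac{2741426 + 1342}{\left(-1894149 + 1300269\right) + \frac{1}{334 + 1280 + 1280^{2}}} = \frac{2742768}{-593880 + \frac{1}{334 + 1280 + 1638400}} = \frac{2742768}{-593880 + \frac{1}{1640014}} = \frac{2742768}{- \frac{973971514319}{1640014}} = 2742768 \left(- \frac{1640014}{973971514319}\right) = - \frac{4498177918752}{973971514319}$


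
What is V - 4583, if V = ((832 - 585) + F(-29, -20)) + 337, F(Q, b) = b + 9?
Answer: -4010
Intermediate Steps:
F(Q, b) = 9 + b
V = 573 (V = ((832 - 585) + (9 - 20)) + 337 = (247 - 11) + 337 = 236 + 337 = 573)
V - 4583 = 573 - 4583 = -4010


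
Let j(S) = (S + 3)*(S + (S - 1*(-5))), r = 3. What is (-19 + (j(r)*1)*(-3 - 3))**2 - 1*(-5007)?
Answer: 177232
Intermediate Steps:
j(S) = (3 + S)*(5 + 2*S) (j(S) = (3 + S)*(S + (S + 5)) = (3 + S)*(S + (5 + S)) = (3 + S)*(5 + 2*S))
(-19 + (j(r)*1)*(-3 - 3))**2 - 1*(-5007) = (-19 + ((15 + 2*3**2 + 11*3)*1)*(-3 - 3))**2 - 1*(-5007) = (-19 + ((15 + 2*9 + 33)*1)*(-6))**2 + 5007 = (-19 + ((15 + 18 + 33)*1)*(-6))**2 + 5007 = (-19 + (66*1)*(-6))**2 + 5007 = (-19 + 66*(-6))**2 + 5007 = (-19 - 396)**2 + 5007 = (-415)**2 + 5007 = 172225 + 5007 = 177232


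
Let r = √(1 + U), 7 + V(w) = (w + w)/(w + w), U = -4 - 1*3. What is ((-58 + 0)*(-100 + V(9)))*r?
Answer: 6148*I*√6 ≈ 15059.0*I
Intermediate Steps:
U = -7 (U = -4 - 3 = -7)
V(w) = -6 (V(w) = -7 + (w + w)/(w + w) = -7 + (2*w)/((2*w)) = -7 + (2*w)*(1/(2*w)) = -7 + 1 = -6)
r = I*√6 (r = √(1 - 7) = √(-6) = I*√6 ≈ 2.4495*I)
((-58 + 0)*(-100 + V(9)))*r = ((-58 + 0)*(-100 - 6))*(I*√6) = (-58*(-106))*(I*√6) = 6148*(I*√6) = 6148*I*√6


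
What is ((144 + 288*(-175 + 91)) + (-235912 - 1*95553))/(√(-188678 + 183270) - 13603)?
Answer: 4836043339/185047017 + 18486676*I*√2/185047017 ≈ 26.134 + 0.14128*I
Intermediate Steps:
((144 + 288*(-175 + 91)) + (-235912 - 1*95553))/(√(-188678 + 183270) - 13603) = ((144 + 288*(-84)) + (-235912 - 95553))/(√(-5408) - 13603) = ((144 - 24192) - 331465)/(52*I*√2 - 13603) = (-24048 - 331465)/(-13603 + 52*I*√2) = -355513/(-13603 + 52*I*√2)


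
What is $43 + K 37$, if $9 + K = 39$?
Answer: $1153$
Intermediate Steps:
$K = 30$ ($K = -9 + 39 = 30$)
$43 + K 37 = 43 + 30 \cdot 37 = 43 + 1110 = 1153$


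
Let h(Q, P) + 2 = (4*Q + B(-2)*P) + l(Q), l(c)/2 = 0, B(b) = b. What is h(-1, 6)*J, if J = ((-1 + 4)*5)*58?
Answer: -15660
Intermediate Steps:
l(c) = 0 (l(c) = 2*0 = 0)
h(Q, P) = -2 - 2*P + 4*Q (h(Q, P) = -2 + ((4*Q - 2*P) + 0) = -2 + ((-2*P + 4*Q) + 0) = -2 + (-2*P + 4*Q) = -2 - 2*P + 4*Q)
J = 870 (J = (3*5)*58 = 15*58 = 870)
h(-1, 6)*J = (-2 - 2*6 + 4*(-1))*870 = (-2 - 12 - 4)*870 = -18*870 = -15660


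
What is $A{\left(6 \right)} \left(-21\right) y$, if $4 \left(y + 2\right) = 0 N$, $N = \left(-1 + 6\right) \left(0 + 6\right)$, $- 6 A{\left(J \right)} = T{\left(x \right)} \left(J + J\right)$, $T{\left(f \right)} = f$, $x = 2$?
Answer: $-168$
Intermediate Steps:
$A{\left(J \right)} = - \frac{2 J}{3}$ ($A{\left(J \right)} = - \frac{2 \left(J + J\right)}{6} = - \frac{2 \cdot 2 J}{6} = - \frac{4 J}{6} = - \frac{2 J}{3}$)
$N = 30$ ($N = 5 \cdot 6 = 30$)
$y = -2$ ($y = -2 + \frac{0 \cdot 30}{4} = -2 + \frac{1}{4} \cdot 0 = -2 + 0 = -2$)
$A{\left(6 \right)} \left(-21\right) y = \left(- \frac{2}{3}\right) 6 \left(-21\right) \left(-2\right) = \left(-4\right) \left(-21\right) \left(-2\right) = 84 \left(-2\right) = -168$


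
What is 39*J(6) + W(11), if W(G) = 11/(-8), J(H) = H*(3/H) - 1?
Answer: 613/8 ≈ 76.625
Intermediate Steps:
J(H) = 2 (J(H) = 3 - 1 = 2)
W(G) = -11/8 (W(G) = 11*(-⅛) = -11/8)
39*J(6) + W(11) = 39*2 - 11/8 = 78 - 11/8 = 613/8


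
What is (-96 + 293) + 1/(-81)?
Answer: 15956/81 ≈ 196.99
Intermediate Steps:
(-96 + 293) + 1/(-81) = 197 - 1/81 = 15956/81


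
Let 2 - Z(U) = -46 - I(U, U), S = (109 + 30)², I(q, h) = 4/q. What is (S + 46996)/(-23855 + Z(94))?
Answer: -3116899/1118927 ≈ -2.7856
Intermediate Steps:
S = 19321 (S = 139² = 19321)
Z(U) = 48 + 4/U (Z(U) = 2 - (-46 - 4/U) = 2 + (46 + 4/U) = 48 + 4/U)
(S + 46996)/(-23855 + Z(94)) = (19321 + 46996)/(-23855 + (48 + 4/94)) = 66317/(-23855 + (48 + 4*(1/94))) = 66317/(-23855 + (48 + 2/47)) = 66317/(-23855 + 2258/47) = 66317/(-1118927/47) = 66317*(-47/1118927) = -3116899/1118927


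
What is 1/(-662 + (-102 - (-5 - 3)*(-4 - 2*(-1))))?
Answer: -1/780 ≈ -0.0012821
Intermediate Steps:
1/(-662 + (-102 - (-5 - 3)*(-4 - 2*(-1)))) = 1/(-662 + (-102 - (-8)*(-4 + 2))) = 1/(-662 + (-102 - (-8)*(-2))) = 1/(-662 + (-102 - 1*16)) = 1/(-662 + (-102 - 16)) = 1/(-662 - 118) = 1/(-780) = -1/780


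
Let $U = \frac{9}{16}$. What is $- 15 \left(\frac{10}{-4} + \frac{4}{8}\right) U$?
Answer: $\frac{135}{8} \approx 16.875$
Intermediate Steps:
$U = \frac{9}{16}$ ($U = 9 \cdot \frac{1}{16} = \frac{9}{16} \approx 0.5625$)
$- 15 \left(\frac{10}{-4} + \frac{4}{8}\right) U = - 15 \left(\frac{10}{-4} + \frac{4}{8}\right) \frac{9}{16} = - 15 \left(10 \left(- \frac{1}{4}\right) + 4 \cdot \frac{1}{8}\right) \frac{9}{16} = - 15 \left(- \frac{5}{2} + \frac{1}{2}\right) \frac{9}{16} = \left(-15\right) \left(-2\right) \frac{9}{16} = 30 \cdot \frac{9}{16} = \frac{135}{8}$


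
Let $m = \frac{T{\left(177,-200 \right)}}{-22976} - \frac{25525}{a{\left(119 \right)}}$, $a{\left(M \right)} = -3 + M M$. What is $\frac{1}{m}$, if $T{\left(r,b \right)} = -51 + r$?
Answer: $- \frac{81323552}{147061577} \approx -0.55299$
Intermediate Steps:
$a{\left(M \right)} = -3 + M^{2}$
$m = - \frac{147061577}{81323552}$ ($m = \frac{-51 + 177}{-22976} - \frac{25525}{-3 + 119^{2}} = 126 \left(- \frac{1}{22976}\right) - \frac{25525}{-3 + 14161} = - \frac{63}{11488} - \frac{25525}{14158} = - \frac{147061577}{81323552} \approx -1.8084$)
$\frac{1}{m} = \frac{1}{- \frac{147061577}{81323552}} = - \frac{81323552}{147061577}$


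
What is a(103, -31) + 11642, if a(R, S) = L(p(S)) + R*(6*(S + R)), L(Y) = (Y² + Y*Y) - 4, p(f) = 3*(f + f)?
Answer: 125326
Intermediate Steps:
p(f) = 6*f (p(f) = 3*(2*f) = 6*f)
L(Y) = -4 + 2*Y² (L(Y) = (Y² + Y²) - 4 = 2*Y² - 4 = -4 + 2*Y²)
a(R, S) = -4 + 72*S² + R*(6*R + 6*S) (a(R, S) = (-4 + 2*(6*S)²) + R*(6*(S + R)) = (-4 + 2*(36*S²)) + R*(6*(R + S)) = (-4 + 72*S²) + R*(6*R + 6*S) = -4 + 72*S² + R*(6*R + 6*S))
a(103, -31) + 11642 = (-4 + 6*103² + 72*(-31)² + 6*103*(-31)) + 11642 = (-4 + 6*10609 + 72*961 - 19158) + 11642 = (-4 + 63654 + 69192 - 19158) + 11642 = 113684 + 11642 = 125326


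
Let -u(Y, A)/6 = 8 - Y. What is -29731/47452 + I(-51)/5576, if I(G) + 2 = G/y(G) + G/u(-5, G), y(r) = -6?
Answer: -537681923/859925144 ≈ -0.62527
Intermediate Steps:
u(Y, A) = -48 + 6*Y (u(Y, A) = -6*(8 - Y) = -48 + 6*Y)
I(G) = -2 - 7*G/39 (I(G) = -2 + (G/(-6) + G/(-48 + 6*(-5))) = -2 + (G*(-1/6) + G/(-48 - 30)) = -2 + (-G/6 + G/(-78)) = -2 + (-G/6 + G*(-1/78)) = -2 + (-G/6 - G/78) = -2 - 7*G/39)
-29731/47452 + I(-51)/5576 = -29731/47452 + (-2 - 7/39*(-51))/5576 = -29731*1/47452 + (-2 + 119/13)*(1/5576) = -29731/47452 + (93/13)*(1/5576) = -29731/47452 + 93/72488 = -537681923/859925144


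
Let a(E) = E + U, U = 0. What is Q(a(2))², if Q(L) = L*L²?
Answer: 64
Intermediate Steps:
a(E) = E (a(E) = E + 0 = E)
Q(L) = L³
Q(a(2))² = (2³)² = 8² = 64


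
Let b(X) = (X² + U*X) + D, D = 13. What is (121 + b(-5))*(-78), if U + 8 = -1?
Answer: -15912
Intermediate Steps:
U = -9 (U = -8 - 1 = -9)
b(X) = 13 + X² - 9*X (b(X) = (X² - 9*X) + 13 = 13 + X² - 9*X)
(121 + b(-5))*(-78) = (121 + (13 + (-5)² - 9*(-5)))*(-78) = (121 + (13 + 25 + 45))*(-78) = (121 + 83)*(-78) = 204*(-78) = -15912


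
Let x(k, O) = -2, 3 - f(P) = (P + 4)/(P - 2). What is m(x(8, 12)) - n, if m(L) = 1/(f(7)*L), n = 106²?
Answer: -89893/8 ≈ -11237.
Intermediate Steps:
f(P) = 3 - (4 + P)/(-2 + P) (f(P) = 3 - (P + 4)/(P - 2) = 3 - (4 + P)/(-2 + P))
n = 11236
m(L) = 5/(4*L) (m(L) = 1/((2*(-5 + 7)/(-2 + 7))*L) = 1/((2*2/5)*L) = 1/((2*(⅕)*2)*L) = 1/(4*L/5) = 5/(4*L))
m(x(8, 12)) - n = (5/4)/(-2) - 1*11236 = (5/4)*(-½) - 11236 = -5/8 - 11236 = -89893/8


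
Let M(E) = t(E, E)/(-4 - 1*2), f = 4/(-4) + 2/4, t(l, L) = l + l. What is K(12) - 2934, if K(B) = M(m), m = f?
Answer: -17603/6 ≈ -2933.8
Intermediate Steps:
t(l, L) = 2*l
f = -1/2 (f = 4*(-1/4) + 2*(1/4) = -1 + 1/2 = -1/2 ≈ -0.50000)
m = -1/2 ≈ -0.50000
M(E) = -E/3 (M(E) = (2*E)/(-4 - 1*2) = (2*E)/(-4 - 2) = (2*E)/(-6) = (2*E)*(-1/6) = -E/3)
K(B) = 1/6 (K(B) = -1/3*(-1/2) = 1/6)
K(12) - 2934 = 1/6 - 2934 = -17603/6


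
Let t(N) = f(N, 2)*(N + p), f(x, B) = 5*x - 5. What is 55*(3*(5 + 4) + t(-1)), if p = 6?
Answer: -1265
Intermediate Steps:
f(x, B) = -5 + 5*x
t(N) = (-5 + 5*N)*(6 + N) (t(N) = (-5 + 5*N)*(N + 6) = (-5 + 5*N)*(6 + N))
55*(3*(5 + 4) + t(-1)) = 55*(3*(5 + 4) + 5*(-1 - 1)*(6 - 1)) = 55*(3*9 + 5*(-2)*5) = 55*(27 - 50) = 55*(-23) = -1265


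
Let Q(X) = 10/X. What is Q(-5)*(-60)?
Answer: 120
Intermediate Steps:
Q(-5)*(-60) = (10/(-5))*(-60) = (10*(-⅕))*(-60) = -2*(-60) = 120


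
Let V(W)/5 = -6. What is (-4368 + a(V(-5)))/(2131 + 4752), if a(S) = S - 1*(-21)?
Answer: -4377/6883 ≈ -0.63591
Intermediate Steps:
V(W) = -30 (V(W) = 5*(-6) = -30)
a(S) = 21 + S (a(S) = S + 21 = 21 + S)
(-4368 + a(V(-5)))/(2131 + 4752) = (-4368 + (21 - 30))/(2131 + 4752) = (-4368 - 9)/6883 = -4377*1/6883 = -4377/6883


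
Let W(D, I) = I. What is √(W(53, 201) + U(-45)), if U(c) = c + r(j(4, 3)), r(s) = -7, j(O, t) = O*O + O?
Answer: √149 ≈ 12.207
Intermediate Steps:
j(O, t) = O + O² (j(O, t) = O² + O = O + O²)
U(c) = -7 + c (U(c) = c - 7 = -7 + c)
√(W(53, 201) + U(-45)) = √(201 + (-7 - 45)) = √(201 - 52) = √149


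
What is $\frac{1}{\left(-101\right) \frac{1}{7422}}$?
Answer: $- \frac{7422}{101} \approx -73.485$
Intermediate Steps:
$\frac{1}{\left(-101\right) \frac{1}{7422}} = \frac{1}{- \frac{101}{7422}} = - \frac{7422}{101}$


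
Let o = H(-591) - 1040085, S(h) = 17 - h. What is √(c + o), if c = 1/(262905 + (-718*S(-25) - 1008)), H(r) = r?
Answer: I*√689979636473815/25749 ≈ 1020.1*I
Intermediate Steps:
c = 1/231741 (c = 1/(262905 + (-718*(17 - 1*(-25)) - 1008)) = 1/(262905 + (-718*(17 + 25) - 1008)) = 1/(262905 + (-718*42 - 1008)) = 1/(262905 + (-30156 - 1008)) = 1/(262905 - 31164) = 1/231741 ≈ 4.3152e-6)
o = -1040676 (o = -591 - 1040085 = -1040676)
√(c + o) = √(1/231741 - 1040676) = √(-241167296915/231741) = I*√689979636473815/25749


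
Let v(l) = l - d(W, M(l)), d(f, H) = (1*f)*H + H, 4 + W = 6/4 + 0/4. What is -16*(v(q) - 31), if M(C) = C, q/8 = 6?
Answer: -1424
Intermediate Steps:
q = 48 (q = 8*6 = 48)
W = -5/2 (W = -4 + (6/4 + 0/4) = -4 + (6*(1/4) + 0*(1/4)) = -4 + (3/2 + 0) = -4 + 3/2 = -5/2 ≈ -2.5000)
d(f, H) = H + H*f (d(f, H) = f*H + H = H*f + H = H + H*f)
v(l) = 5*l/2 (v(l) = l - l*(1 - 5/2) = l - l*(-3)/2 = l - (-3)*l/2 = l + 3*l/2 = 5*l/2)
-16*(v(q) - 31) = -16*((5/2)*48 - 31) = -16*(120 - 31) = -16*89 = -1424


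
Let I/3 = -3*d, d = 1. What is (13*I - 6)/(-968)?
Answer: 123/968 ≈ 0.12707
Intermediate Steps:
I = -9 (I = 3*(-3*1) = 3*(-3) = -9)
(13*I - 6)/(-968) = (13*(-9) - 6)/(-968) = (-117 - 6)*(-1/968) = -123*(-1/968) = 123/968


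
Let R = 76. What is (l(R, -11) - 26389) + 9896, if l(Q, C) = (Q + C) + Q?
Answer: -16352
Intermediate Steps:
l(Q, C) = C + 2*Q (l(Q, C) = (C + Q) + Q = C + 2*Q)
(l(R, -11) - 26389) + 9896 = ((-11 + 2*76) - 26389) + 9896 = ((-11 + 152) - 26389) + 9896 = (141 - 26389) + 9896 = -26248 + 9896 = -16352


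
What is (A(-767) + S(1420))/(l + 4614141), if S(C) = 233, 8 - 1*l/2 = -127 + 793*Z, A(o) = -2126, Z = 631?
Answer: -1893/3613645 ≈ -0.00052385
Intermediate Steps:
l = -1000496 (l = 16 - 2*(-127 + 793*631) = 16 - 2*(-127 + 500383) = 16 - 2*500256 = 16 - 1000512 = -1000496)
(A(-767) + S(1420))/(l + 4614141) = (-2126 + 233)/(-1000496 + 4614141) = -1893/3613645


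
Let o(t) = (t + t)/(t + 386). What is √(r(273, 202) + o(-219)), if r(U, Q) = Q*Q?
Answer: √1137909610/167 ≈ 201.99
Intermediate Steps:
r(U, Q) = Q²
o(t) = 2*t/(386 + t) (o(t) = (2*t)/(386 + t) = 2*t/(386 + t))
√(r(273, 202) + o(-219)) = √(202² + 2*(-219)/(386 - 219)) = √(40804 + 2*(-219)/167) = √(40804 + 2*(-219)*(1/167)) = √(40804 - 438/167) = √(6813830/167) = √1137909610/167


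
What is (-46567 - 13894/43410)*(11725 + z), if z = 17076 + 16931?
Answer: -15407776688408/7235 ≈ -2.1296e+9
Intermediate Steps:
z = 34007
(-46567 - 13894/43410)*(11725 + z) = (-46567 - 13894/43410)*(11725 + 34007) = (-46567 - 13894*1/43410)*45732 = (-46567 - 6947/21705)*45732 = -1010743682/21705*45732 = -15407776688408/7235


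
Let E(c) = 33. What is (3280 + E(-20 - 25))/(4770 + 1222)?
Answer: 3313/5992 ≈ 0.55290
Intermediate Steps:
(3280 + E(-20 - 25))/(4770 + 1222) = (3280 + 33)/(4770 + 1222) = 3313/5992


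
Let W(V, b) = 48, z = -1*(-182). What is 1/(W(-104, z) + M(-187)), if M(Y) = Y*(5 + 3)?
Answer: -1/1448 ≈ -0.00069061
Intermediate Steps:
z = 182
M(Y) = 8*Y (M(Y) = Y*8 = 8*Y)
1/(W(-104, z) + M(-187)) = 1/(48 + 8*(-187)) = 1/(48 - 1496) = 1/(-1448) = -1/1448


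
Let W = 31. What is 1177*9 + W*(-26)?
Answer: 9787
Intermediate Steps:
1177*9 + W*(-26) = 1177*9 + 31*(-26) = 10593 - 806 = 9787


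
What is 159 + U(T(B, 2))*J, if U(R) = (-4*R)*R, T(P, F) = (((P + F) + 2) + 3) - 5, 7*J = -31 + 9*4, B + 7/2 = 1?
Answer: 1108/7 ≈ 158.29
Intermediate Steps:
B = -5/2 (B = -7/2 + 1 = -5/2 ≈ -2.5000)
J = 5/7 (J = (-31 + 9*4)/7 = (-31 + 36)/7 = (⅐)*5 = 5/7 ≈ 0.71429)
T(P, F) = F + P (T(P, F) = (((F + P) + 2) + 3) - 5 = ((2 + F + P) + 3) - 5 = (5 + F + P) - 5 = F + P)
U(R) = -4*R²
159 + U(T(B, 2))*J = 159 - 4*(2 - 5/2)²*(5/7) = 159 - 4*(-½)²*(5/7) = 159 - 4*¼*(5/7) = 159 - 1*5/7 = 159 - 5/7 = 1108/7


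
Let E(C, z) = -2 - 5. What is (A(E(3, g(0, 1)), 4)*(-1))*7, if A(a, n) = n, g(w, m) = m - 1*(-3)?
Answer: -28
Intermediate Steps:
g(w, m) = 3 + m (g(w, m) = m + 3 = 3 + m)
E(C, z) = -7
(A(E(3, g(0, 1)), 4)*(-1))*7 = (4*(-1))*7 = -4*7 = -28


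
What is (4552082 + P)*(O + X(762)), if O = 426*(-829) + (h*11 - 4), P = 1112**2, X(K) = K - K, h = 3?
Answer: -2044108556250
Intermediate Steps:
X(K) = 0
P = 1236544
O = -353125 (O = 426*(-829) + (3*11 - 4) = -353154 + (33 - 4) = -353154 + 29 = -353125)
(4552082 + P)*(O + X(762)) = (4552082 + 1236544)*(-353125 + 0) = 5788626*(-353125) = -2044108556250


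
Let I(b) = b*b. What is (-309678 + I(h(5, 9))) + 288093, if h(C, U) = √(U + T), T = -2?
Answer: -21578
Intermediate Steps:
h(C, U) = √(-2 + U) (h(C, U) = √(U - 2) = √(-2 + U))
I(b) = b²
(-309678 + I(h(5, 9))) + 288093 = (-309678 + (√(-2 + 9))²) + 288093 = (-309678 + (√7)²) + 288093 = (-309678 + 7) + 288093 = -309671 + 288093 = -21578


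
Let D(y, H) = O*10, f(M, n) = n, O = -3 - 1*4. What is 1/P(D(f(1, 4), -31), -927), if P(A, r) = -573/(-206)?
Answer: 206/573 ≈ 0.35951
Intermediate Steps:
O = -7 (O = -3 - 4 = -7)
D(y, H) = -70 (D(y, H) = -7*10 = -70)
P(A, r) = 573/206 (P(A, r) = -573*(-1/206) = 573/206)
1/P(D(f(1, 4), -31), -927) = 1/(573/206) = 206/573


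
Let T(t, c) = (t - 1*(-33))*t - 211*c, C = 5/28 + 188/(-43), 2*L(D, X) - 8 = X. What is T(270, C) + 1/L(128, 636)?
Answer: 2289985403/27692 ≈ 82695.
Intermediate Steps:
L(D, X) = 4 + X/2
C = -5049/1204 (C = 5*(1/28) + 188*(-1/43) = 5/28 - 188/43 = -5049/1204 ≈ -4.1935)
T(t, c) = -211*c + t*(33 + t) (T(t, c) = (t + 33)*t - 211*c = (33 + t)*t - 211*c = t*(33 + t) - 211*c = -211*c + t*(33 + t))
T(270, C) + 1/L(128, 636) = (270² - 211*(-5049/1204) + 33*270) + 1/(4 + (½)*636) = (72900 + 1065339/1204 + 8910) + 1/(4 + 318) = 99564579/1204 + 1/322 = 2289985403/27692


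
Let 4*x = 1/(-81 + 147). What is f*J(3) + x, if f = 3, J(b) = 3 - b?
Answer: 1/264 ≈ 0.0037879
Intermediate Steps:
x = 1/264 (x = 1/(4*(-81 + 147)) = (1/4)/66 = (1/4)*(1/66) = 1/264 ≈ 0.0037879)
f*J(3) + x = 3*(3 - 1*3) + 1/264 = 3*(3 - 3) + 1/264 = 3*0 + 1/264 = 0 + 1/264 = 1/264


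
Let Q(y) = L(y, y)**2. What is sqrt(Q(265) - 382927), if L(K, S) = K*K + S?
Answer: 3*sqrt(552050797) ≈ 70487.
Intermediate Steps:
L(K, S) = S + K**2 (L(K, S) = K**2 + S = S + K**2)
Q(y) = (y + y**2)**2
sqrt(Q(265) - 382927) = sqrt(265**2*(1 + 265)**2 - 382927) = sqrt(70225*266**2 - 382927) = sqrt(70225*70756 - 382927) = sqrt(4968840100 - 382927) = sqrt(4968457173) = 3*sqrt(552050797)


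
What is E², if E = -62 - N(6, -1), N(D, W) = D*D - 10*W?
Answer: 11664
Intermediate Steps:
N(D, W) = D² - 10*W
E = -108 (E = -62 - (6² - 10*(-1)) = -62 - (36 + 10) = -62 - 1*46 = -62 - 46 = -108)
E² = (-108)² = 11664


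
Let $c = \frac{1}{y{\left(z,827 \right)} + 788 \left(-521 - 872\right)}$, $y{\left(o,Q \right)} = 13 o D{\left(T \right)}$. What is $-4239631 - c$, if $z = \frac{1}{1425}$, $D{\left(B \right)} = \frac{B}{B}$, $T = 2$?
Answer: $- \frac{6631629483194072}{1564199687} \approx -4.2396 \cdot 10^{6}$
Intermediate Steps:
$D{\left(B \right)} = 1$
$z = \frac{1}{1425} \approx 0.00070175$
$y{\left(o,Q \right)} = 13 o$ ($y{\left(o,Q \right)} = 13 o 1 = 13 o$)
$c = - \frac{1425}{1564199687}$ ($c = \frac{1}{13 \cdot \frac{1}{1425} + 788 \left(-521 - 872\right)} = \frac{1}{\frac{13}{1425} + 788 \left(-1393\right)} = \frac{1}{\frac{13}{1425} - 1097684} = \frac{1}{- \frac{1564199687}{1425}} = - \frac{1425}{1564199687} \approx -9.1101 \cdot 10^{-7}$)
$-4239631 - c = -4239631 - - \frac{1425}{1564199687} = -4239631 + \frac{1425}{1564199687} = - \frac{6631629483194072}{1564199687}$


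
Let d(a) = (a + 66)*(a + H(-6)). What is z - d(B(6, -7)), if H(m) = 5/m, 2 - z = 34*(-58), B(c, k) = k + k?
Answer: 8236/3 ≈ 2745.3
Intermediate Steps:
B(c, k) = 2*k
z = 1974 (z = 2 - 34*(-58) = 2 - 1*(-1972) = 2 + 1972 = 1974)
d(a) = (66 + a)*(-5/6 + a) (d(a) = (a + 66)*(a + 5/(-6)) = (66 + a)*(a + 5*(-1/6)) = (66 + a)*(a - 5/6) = (66 + a)*(-5/6 + a))
z - d(B(6, -7)) = 1974 - (-55 + (2*(-7))**2 + 391*(2*(-7))/6) = 1974 - (-55 + (-14)**2 + (391/6)*(-14)) = 1974 - (-55 + 196 - 2737/3) = 1974 - 1*(-2314/3) = 1974 + 2314/3 = 8236/3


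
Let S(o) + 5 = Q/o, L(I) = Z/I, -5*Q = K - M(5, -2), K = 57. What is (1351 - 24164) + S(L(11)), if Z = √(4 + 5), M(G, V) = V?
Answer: -342919/15 ≈ -22861.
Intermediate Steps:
Q = -59/5 (Q = -(57 - 1*(-2))/5 = -(57 + 2)/5 = -⅕*59 = -59/5 ≈ -11.800)
Z = 3 (Z = √9 = 3)
L(I) = 3/I
S(o) = -5 - 59/(5*o)
(1351 - 24164) + S(L(11)) = (1351 - 24164) + (-5 - 59/(5*(3/11))) = -22813 + (-5 - 59/(5*(3*(1/11)))) = -22813 + (-5 - 59/(5*3/11)) = -22813 + (-5 - 59/5*11/3) = -22813 + (-5 - 649/15) = -22813 - 724/15 = -342919/15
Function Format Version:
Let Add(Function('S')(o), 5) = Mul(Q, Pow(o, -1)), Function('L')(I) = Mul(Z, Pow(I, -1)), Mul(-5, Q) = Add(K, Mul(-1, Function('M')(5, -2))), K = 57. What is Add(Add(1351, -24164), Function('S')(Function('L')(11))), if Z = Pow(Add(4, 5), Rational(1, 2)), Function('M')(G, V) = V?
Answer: Rational(-342919, 15) ≈ -22861.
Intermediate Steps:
Q = Rational(-59, 5) (Q = Mul(Rational(-1, 5), Add(57, Mul(-1, -2))) = Mul(Rational(-1, 5), Add(57, 2)) = Mul(Rational(-1, 5), 59) = Rational(-59, 5) ≈ -11.800)
Z = 3 (Z = Pow(9, Rational(1, 2)) = 3)
Function('L')(I) = Mul(3, Pow(I, -1))
Function('S')(o) = Add(-5, Mul(Rational(-59, 5), Pow(o, -1)))
Add(Add(1351, -24164), Function('S')(Function('L')(11))) = Add(Add(1351, -24164), Add(-5, Mul(Rational(-59, 5), Pow(Mul(3, Pow(11, -1)), -1)))) = Add(-22813, Add(-5, Mul(Rational(-59, 5), Pow(Mul(3, Rational(1, 11)), -1)))) = Add(-22813, Add(-5, Mul(Rational(-59, 5), Pow(Rational(3, 11), -1)))) = Add(-22813, Add(-5, Mul(Rational(-59, 5), Rational(11, 3)))) = Add(-22813, Add(-5, Rational(-649, 15))) = Add(-22813, Rational(-724, 15)) = Rational(-342919, 15)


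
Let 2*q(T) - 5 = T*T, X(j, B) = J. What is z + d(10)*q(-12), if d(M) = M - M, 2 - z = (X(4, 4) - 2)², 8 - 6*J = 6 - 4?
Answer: 1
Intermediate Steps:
J = 1 (J = 4/3 - (6 - 4)/6 = 4/3 - ⅙*2 = 4/3 - ⅓ = 1)
X(j, B) = 1
q(T) = 5/2 + T²/2 (q(T) = 5/2 + (T*T)/2 = 5/2 + T²/2)
z = 1 (z = 2 - (1 - 2)² = 2 - 1*(-1)² = 2 - 1*1 = 2 - 1 = 1)
d(M) = 0
z + d(10)*q(-12) = 1 + 0*(5/2 + (½)*(-12)²) = 1 + 0*(5/2 + (½)*144) = 1 + 0*(5/2 + 72) = 1 + 0*(149/2) = 1 + 0 = 1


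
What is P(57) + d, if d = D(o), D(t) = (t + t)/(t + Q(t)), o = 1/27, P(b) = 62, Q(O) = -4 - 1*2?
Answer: 9980/161 ≈ 61.988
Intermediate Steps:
Q(O) = -6 (Q(O) = -4 - 2 = -6)
o = 1/27 ≈ 0.037037
D(t) = 2*t/(-6 + t) (D(t) = (t + t)/(t - 6) = (2*t)/(-6 + t) = 2*t/(-6 + t))
d = -2/161 (d = 2*(1/27)/(-6 + 1/27) = 2*(1/27)/(-161/27) = 2*(1/27)*(-27/161) = -2/161 ≈ -0.012422)
P(57) + d = 62 - 2/161 = 9980/161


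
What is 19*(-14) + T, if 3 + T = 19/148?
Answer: -39793/148 ≈ -268.87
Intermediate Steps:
T = -425/148 (T = -3 + 19/148 = -425/148 ≈ -2.8716)
19*(-14) + T = 19*(-14) - 425/148 = -266 - 425/148 = -39793/148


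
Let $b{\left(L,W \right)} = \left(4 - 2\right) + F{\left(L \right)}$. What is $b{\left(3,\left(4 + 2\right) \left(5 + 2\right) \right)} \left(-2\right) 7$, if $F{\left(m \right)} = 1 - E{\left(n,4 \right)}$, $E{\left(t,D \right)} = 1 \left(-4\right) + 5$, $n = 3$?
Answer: $-28$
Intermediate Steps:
$E{\left(t,D \right)} = 1$ ($E{\left(t,D \right)} = -4 + 5 = 1$)
$F{\left(m \right)} = 0$ ($F{\left(m \right)} = 1 - 1 = 0$)
$b{\left(L,W \right)} = 2$ ($b{\left(L,W \right)} = \left(4 - 2\right) + 0 = 2 + 0 = 2$)
$b{\left(3,\left(4 + 2\right) \left(5 + 2\right) \right)} \left(-2\right) 7 = 2 \left(-2\right) 7 = \left(-4\right) 7 = -28$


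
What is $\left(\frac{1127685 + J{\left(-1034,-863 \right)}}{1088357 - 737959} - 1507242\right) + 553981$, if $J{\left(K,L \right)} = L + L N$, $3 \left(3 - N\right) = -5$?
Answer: $- \frac{501029437625}{525597} \approx -9.5326 \cdot 10^{5}$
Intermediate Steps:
$N = \frac{14}{3}$ ($N = 3 - - \frac{5}{3} = 3 + \frac{5}{3} = \frac{14}{3} \approx 4.6667$)
$J{\left(K,L \right)} = \frac{17 L}{3}$ ($J{\left(K,L \right)} = L + L \frac{14}{3} = L + \frac{14 L}{3} = \frac{17 L}{3}$)
$\left(\frac{1127685 + J{\left(-1034,-863 \right)}}{1088357 - 737959} - 1507242\right) + 553981 = \left(\frac{1127685 + \frac{17}{3} \left(-863\right)}{1088357 - 737959} - 1507242\right) + 553981 = \left(\frac{1127685 - \frac{14671}{3}}{350398} - 1507242\right) + 553981 = \left(\frac{3368384}{3} \cdot \frac{1}{350398} - 1507242\right) + 553981 = \left(\frac{1684192}{525597} - 1507242\right) + 553981 = - \frac{792200189282}{525597} + 553981 = - \frac{501029437625}{525597}$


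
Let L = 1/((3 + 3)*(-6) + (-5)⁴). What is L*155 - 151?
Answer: -2864/19 ≈ -150.74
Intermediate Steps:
L = 1/589 (L = 1/(6*(-6) + 625) = 1/(-36 + 625) = 1/589 ≈ 0.0016978)
L*155 - 151 = (1/589)*155 - 151 = 5/19 - 151 = -2864/19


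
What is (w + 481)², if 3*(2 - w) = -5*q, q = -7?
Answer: 1999396/9 ≈ 2.2216e+5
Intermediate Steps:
w = -29/3 (w = 2 - (-5)*(-7)/3 = 2 - ⅓*35 = 2 - 35/3 = -29/3 ≈ -9.6667)
(w + 481)² = (-29/3 + 481)² = (1414/3)² = 1999396/9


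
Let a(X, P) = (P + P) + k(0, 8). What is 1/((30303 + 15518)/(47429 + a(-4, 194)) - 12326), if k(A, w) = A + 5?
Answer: -47822/589408151 ≈ -8.1136e-5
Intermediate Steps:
k(A, w) = 5 + A
a(X, P) = 5 + 2*P (a(X, P) = (P + P) + (5 + 0) = 2*P + 5 = 5 + 2*P)
1/((30303 + 15518)/(47429 + a(-4, 194)) - 12326) = 1/((30303 + 15518)/(47429 + (5 + 2*194)) - 12326) = 1/(45821/(47429 + (5 + 388)) - 12326) = 1/(45821/(47429 + 393) - 12326) = 1/(45821/47822 - 12326) = 1/(-589408151/47822) = -47822/589408151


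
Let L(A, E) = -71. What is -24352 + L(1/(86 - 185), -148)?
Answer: -24423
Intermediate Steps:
-24352 + L(1/(86 - 185), -148) = -24352 - 71 = -24423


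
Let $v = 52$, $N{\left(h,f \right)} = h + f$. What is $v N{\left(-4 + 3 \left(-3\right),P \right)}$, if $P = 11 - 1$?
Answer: $-156$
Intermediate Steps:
$P = 10$
$N{\left(h,f \right)} = f + h$
$v N{\left(-4 + 3 \left(-3\right),P \right)} = 52 \left(10 + \left(-4 + 3 \left(-3\right)\right)\right) = 52 \left(10 - 13\right) = 52 \left(-3\right) = -156$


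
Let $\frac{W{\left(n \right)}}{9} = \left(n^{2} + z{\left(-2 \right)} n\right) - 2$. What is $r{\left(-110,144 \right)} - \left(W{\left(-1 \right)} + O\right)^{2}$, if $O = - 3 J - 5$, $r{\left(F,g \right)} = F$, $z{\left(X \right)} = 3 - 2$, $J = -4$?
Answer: $-231$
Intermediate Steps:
$z{\left(X \right)} = 1$
$W{\left(n \right)} = -18 + 9 n + 9 n^{2}$ ($W{\left(n \right)} = 9 \left(\left(n^{2} + 1 n\right) - 2\right) = 9 \left(\left(n^{2} + n\right) - 2\right) = 9 \left(\left(n + n^{2}\right) - 2\right) = 9 \left(-2 + n + n^{2}\right) = -18 + 9 n + 9 n^{2}$)
$O = 7$ ($O = \left(-3\right) \left(-4\right) - 5 = 12 - 5 = 7$)
$r{\left(-110,144 \right)} - \left(W{\left(-1 \right)} + O\right)^{2} = -110 - \left(\left(-18 + 9 \left(-1\right) + 9 \left(-1\right)^{2}\right) + 7\right)^{2} = -110 - \left(\left(-18 - 9 + 9 \cdot 1\right) + 7\right)^{2} = -110 - \left(\left(-18 - 9 + 9\right) + 7\right)^{2} = -110 - \left(-18 + 7\right)^{2} = -110 - \left(-11\right)^{2} = -110 - 121 = -231$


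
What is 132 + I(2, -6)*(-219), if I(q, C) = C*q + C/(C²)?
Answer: 5593/2 ≈ 2796.5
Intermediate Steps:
I(q, C) = 1/C + C*q (I(q, C) = C*q + C/C² = C*q + 1/C = 1/C + C*q)
132 + I(2, -6)*(-219) = 132 + (1/(-6) - 6*2)*(-219) = 132 + (-⅙ - 12)*(-219) = 132 - 73/6*(-219) = 132 + 5329/2 = 5593/2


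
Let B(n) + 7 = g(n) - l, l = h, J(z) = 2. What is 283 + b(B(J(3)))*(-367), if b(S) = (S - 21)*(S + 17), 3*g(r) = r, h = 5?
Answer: 607730/9 ≈ 67526.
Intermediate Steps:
g(r) = r/3
l = 5
B(n) = -12 + n/3 (B(n) = -7 + (n/3 - 1*5) = -7 + (n/3 - 5) = -7 + (-5 + n/3) = -12 + n/3)
b(S) = (-21 + S)*(17 + S)
283 + b(B(J(3)))*(-367) = 283 + (-357 + (-12 + (⅓)*2)² - 4*(-12 + (⅓)*2))*(-367) = 283 + (-357 + (-12 + ⅔)² - 4*(-12 + ⅔))*(-367) = 283 + (-357 + (-34/3)² - 4*(-34/3))*(-367) = 283 + (-357 + 1156/9 + 136/3)*(-367) = 283 - 1649/9*(-367) = 283 + 605183/9 = 607730/9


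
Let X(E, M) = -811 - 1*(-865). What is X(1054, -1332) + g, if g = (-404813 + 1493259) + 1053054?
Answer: 2141554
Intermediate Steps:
X(E, M) = 54 (X(E, M) = -811 + 865 = 54)
g = 2141500 (g = 1088446 + 1053054 = 2141500)
X(1054, -1332) + g = 54 + 2141500 = 2141554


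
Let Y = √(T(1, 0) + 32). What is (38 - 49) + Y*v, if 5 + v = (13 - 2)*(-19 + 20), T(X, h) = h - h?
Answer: -11 + 24*√2 ≈ 22.941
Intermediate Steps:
T(X, h) = 0
v = 6 (v = -5 + (13 - 2)*(-19 + 20) = -5 + 11*1 = -5 + 11 = 6)
Y = 4*√2 (Y = √(0 + 32) = √32 = 4*√2 ≈ 5.6569)
(38 - 49) + Y*v = (38 - 49) + (4*√2)*6 = -11 + 24*√2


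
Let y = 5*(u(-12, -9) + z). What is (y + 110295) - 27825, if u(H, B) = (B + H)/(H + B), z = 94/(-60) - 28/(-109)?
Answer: 53934367/654 ≈ 82469.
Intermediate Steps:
z = -4283/3270 (z = 94*(-1/60) - 28*(-1/109) = -47/30 + 28/109 = -4283/3270 ≈ -1.3098)
u(H, B) = 1 (u(H, B) = (B + H)/(B + H) = 1)
y = -1013/654 (y = 5*(1 - 4283/3270) = 5*(-1013/3270) = -1013/654 ≈ -1.5489)
(y + 110295) - 27825 = (-1013/654 + 110295) - 27825 = 72131917/654 - 27825 = 53934367/654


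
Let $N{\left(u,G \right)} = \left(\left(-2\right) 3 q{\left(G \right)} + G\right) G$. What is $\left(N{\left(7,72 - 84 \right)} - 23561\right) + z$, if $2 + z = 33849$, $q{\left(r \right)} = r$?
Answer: $9566$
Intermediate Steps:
$z = 33847$ ($z = -2 + 33849 = 33847$)
$N{\left(u,G \right)} = - 5 G^{2}$ ($N{\left(u,G \right)} = \left(\left(-2\right) 3 G + G\right) G = \left(- 6 G + G\right) G = - 5 G G = - 5 G^{2}$)
$\left(N{\left(7,72 - 84 \right)} - 23561\right) + z = \left(- 5 \left(72 - 84\right)^{2} - 23561\right) + 33847 = \left(- 5 \left(-12\right)^{2} - 23561\right) + 33847 = \left(\left(-5\right) 144 - 23561\right) + 33847 = \left(-720 - 23561\right) + 33847 = -24281 + 33847 = 9566$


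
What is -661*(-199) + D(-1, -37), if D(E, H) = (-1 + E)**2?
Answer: 131543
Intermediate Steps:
-661*(-199) + D(-1, -37) = -661*(-199) + (-1 - 1)**2 = 131539 + (-2)**2 = 131539 + 4 = 131543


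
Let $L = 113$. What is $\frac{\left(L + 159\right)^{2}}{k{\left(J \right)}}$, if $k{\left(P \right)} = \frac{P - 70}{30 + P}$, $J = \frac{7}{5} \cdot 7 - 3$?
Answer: $- \frac{3403264}{79} \approx -43079.0$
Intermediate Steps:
$J = \frac{34}{5}$ ($J = 7 \cdot \frac{1}{5} \cdot 7 - 3 = \frac{7}{5} \cdot 7 - 3 = \frac{49}{5} - 3 = \frac{34}{5} \approx 6.8$)
$k{\left(P \right)} = \frac{-70 + P}{30 + P}$
$\frac{\left(L + 159\right)^{2}}{k{\left(J \right)}} = \frac{\left(113 + 159\right)^{2}}{\frac{1}{30 + \frac{34}{5}} \left(-70 + \frac{34}{5}\right)} = \frac{272^{2}}{\frac{1}{\frac{184}{5}} \left(- \frac{316}{5}\right)} = \frac{73984}{\frac{5}{184} \left(- \frac{316}{5}\right)} = \frac{73984}{- \frac{79}{46}} = 73984 \left(- \frac{46}{79}\right) = - \frac{3403264}{79}$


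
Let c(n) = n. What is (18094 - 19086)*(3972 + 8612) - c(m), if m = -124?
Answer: -12483204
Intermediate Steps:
(18094 - 19086)*(3972 + 8612) - c(m) = (18094 - 19086)*(3972 + 8612) - 1*(-124) = -992*12584 + 124 = -12483328 + 124 = -12483204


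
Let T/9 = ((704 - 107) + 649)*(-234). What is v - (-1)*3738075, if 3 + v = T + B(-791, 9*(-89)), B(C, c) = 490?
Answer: 1114486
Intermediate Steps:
T = -2624076 (T = 9*(((704 - 107) + 649)*(-234)) = 9*((597 + 649)*(-234)) = 9*(1246*(-234)) = 9*(-291564) = -2624076)
v = -2623589 (v = -3 + (-2624076 + 490) = -3 - 2623586 = -2623589)
v - (-1)*3738075 = -2623589 - (-1)*3738075 = -2623589 - 1*(-3738075) = -2623589 + 3738075 = 1114486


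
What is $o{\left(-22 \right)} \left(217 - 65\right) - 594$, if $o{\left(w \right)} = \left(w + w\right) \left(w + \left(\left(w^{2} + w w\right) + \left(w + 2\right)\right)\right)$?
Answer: $-6193682$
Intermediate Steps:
$o{\left(w \right)} = 2 w \left(2 + 2 w + 2 w^{2}\right)$ ($o{\left(w \right)} = 2 w \left(w + \left(\left(w^{2} + w^{2}\right) + \left(2 + w\right)\right)\right) = 2 w \left(w + \left(2 w^{2} + \left(2 + w\right)\right)\right) = 2 w \left(w + \left(2 + w + 2 w^{2}\right)\right) = 2 w \left(2 + 2 w + 2 w^{2}\right)$)
$o{\left(-22 \right)} \left(217 - 65\right) - 594 = 4 \left(-22\right) \left(1 - 22 + \left(-22\right)^{2}\right) \left(217 - 65\right) - 594 = 4 \left(-22\right) \left(1 - 22 + 484\right) \left(217 - 65\right) - 594 = 4 \left(-22\right) 463 \cdot 152 - 594 = \left(-40744\right) 152 - 594 = -6193088 - 594 = -6193682$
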